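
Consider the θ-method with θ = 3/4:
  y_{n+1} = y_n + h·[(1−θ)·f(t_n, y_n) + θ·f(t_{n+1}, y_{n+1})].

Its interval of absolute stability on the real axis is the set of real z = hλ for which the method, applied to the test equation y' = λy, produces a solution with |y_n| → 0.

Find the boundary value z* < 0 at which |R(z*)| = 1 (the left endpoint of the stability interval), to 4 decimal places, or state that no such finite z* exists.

(−∞, 0) — no finite endpoint.

Test eqn y'=λy, z=hλ:
  y_{n+1} = y_n + z·[1/4·y_n + 3/4·y_{n+1}] ⇒ (1 − 3/4z)y_{n+1} = (1 + 1/4z)y_n
  so R(z) = (1 + 1/4z)/(1 − 3/4z).

Need |R(x)|<1, x<0.
x=-0.99: |R|=0.4319
x=-2: |R|=0.2000
x=-10: |R|=0.1765
x=-100: |R|=0.3158
θ=3/4≥1/2 ⇒ |1+1/4x|<|1−3/4x| ∀x<0 ⇒ interval (−∞,0).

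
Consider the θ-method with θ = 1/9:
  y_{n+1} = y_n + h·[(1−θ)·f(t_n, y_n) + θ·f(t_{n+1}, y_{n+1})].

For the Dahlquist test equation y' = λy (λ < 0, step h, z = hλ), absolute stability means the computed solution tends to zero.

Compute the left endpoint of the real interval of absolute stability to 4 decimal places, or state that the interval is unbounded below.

z* = -2.5714.

Test eqn y'=λy, z=hλ:
  y_{n+1} = y_n + z·[8/9·y_n + 1/9·y_{n+1}] ⇒ (1 − 1/9z)y_{n+1} = (1 + 8/9z)y_n
  R(z) = (1 + 8/9z)/(1 − 1/9z).

Boundary: |R(x)|=1, x<0.
x=-0.46: |R|=0.5624
R=−1: 1+8/9x = −1+1/9x ⇒ -7/9x=2 ⇒ x=2/(-7/9)=-2.5714
Confirm numerically:
  x=-1.982: |R|=0.62429 <1
  x=-1.935: |R|=0.59259 <1
  x=-1.896: |R|=0.56608 <1
  x=-1.396: |R|=0.20854 <1
  x=-3.040: |R|=1.27243 >1
  x=-2.651: |R|=1.04781 >1
  x=-2.625: |R|=1.03226 >1
So |R|<1 on (-2.5714, 0).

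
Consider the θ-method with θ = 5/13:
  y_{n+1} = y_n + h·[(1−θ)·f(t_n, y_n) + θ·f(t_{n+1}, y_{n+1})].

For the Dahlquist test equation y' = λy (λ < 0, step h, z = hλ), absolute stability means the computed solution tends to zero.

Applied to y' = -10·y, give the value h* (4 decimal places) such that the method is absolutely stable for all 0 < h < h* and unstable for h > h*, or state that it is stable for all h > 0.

(-8.6667,0); λ=-10 ⇒ h* = (26/3)/10 = 0.8667.

With y'=λy (z=hλ):
  y_{n+1} = y_n + z·[8/13·y_n + 5/13·y_{n+1}] ⇒ (1 − 5/13z)y_{n+1} = (1 + 8/13z)y_n
  Hence R(z) = (1 + 8/13z)/(1 − 5/13z).

Need |R(x)|<1, x<0.
x=-1.78: |R|=0.0566
R=−1: 1+8/13x = −1+5/13x ⇒ -3/13x=2 ⇒ x=2/(-3/13)=-8.6667
Confirm numerically:
  x=-8.331: |R|=0.98158 <1
  x=-7.809: |R|=0.95056 <1
  x=-7.206: |R|=0.91063 <1
  x=-9.169: |R|=1.02561 >1
  x=-9.030: |R|=1.01874 >1
  x=-8.836: |R|=1.00888 >1
Stable set (-8.6667, 0).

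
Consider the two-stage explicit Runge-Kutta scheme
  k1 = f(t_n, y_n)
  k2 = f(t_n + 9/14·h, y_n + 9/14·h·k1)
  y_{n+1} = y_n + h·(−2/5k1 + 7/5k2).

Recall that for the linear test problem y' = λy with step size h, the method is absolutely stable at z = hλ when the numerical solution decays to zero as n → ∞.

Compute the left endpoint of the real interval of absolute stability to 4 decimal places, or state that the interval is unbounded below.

z* = -1.1111.

Set f=λy, z=hλ:
  k1=λy_n ⇒ h·k1=z·y_n;  k2=λ(1+9/14z)y_n ⇒ h·k2=z(1+9/14z)y_n
  y_{n+1}/y_n = 1 − 2/5z + 7/5z(1+9/14z) = 1 + z + 9/10z²
  so R(z) = 1 + z + 9/10z².

Find x<0 with |R(x)|<1.
x=-0.91: |R|=0.8353
R=1: x+9/10x²=0 ⇒ x=−10/9=-1.1111; min R=1−1/(4·9/10)=0.7222>−1
Confirm numerically:
  x=-0.670: |R|=0.73401 <1
  x=-0.609: |R|=0.72479 <1
  x=-0.509: |R|=0.72417 <1
  x=-1.243: |R|=1.14754 >1
  x=-1.219: |R|=1.11836 >1
Stable set (-1.1111, 0).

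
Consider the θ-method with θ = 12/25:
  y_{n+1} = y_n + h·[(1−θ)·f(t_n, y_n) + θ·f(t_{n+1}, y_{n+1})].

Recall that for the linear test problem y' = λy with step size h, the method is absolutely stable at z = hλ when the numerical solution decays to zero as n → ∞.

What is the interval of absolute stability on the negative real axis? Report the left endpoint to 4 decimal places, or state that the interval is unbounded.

With y'=λy (z=hλ):
  y_{n+1} = y_n + z·[13/25·y_n + 12/25·y_{n+1}] ⇒ (1 − 12/25z)y_{n+1} = (1 + 13/25z)y_n
  Hence R(z) = (1 + 13/25z)/(1 − 12/25z).

Solve |R(x)|<1 on ℝ⁻.
x=-0.45: |R|=0.6299
R=−1: 1+13/25x = −1+12/25x ⇒ -1/25x=2 ⇒ x=2/(-1/25)=-50.0000
Confirm numerically:
  x=-45.862: |R|=0.99281 <1
  x=-43.094: |R|=0.98726 <1
  x=-41.167: |R|=0.98298 <1
  x=-50.312: |R|=1.00050 >1
  x=-50.226: |R|=1.00036 >1
  x=-50.221: |R|=1.00035 >1
So |R|<1 on (-50.0000, 0).

(-50.0000, 0).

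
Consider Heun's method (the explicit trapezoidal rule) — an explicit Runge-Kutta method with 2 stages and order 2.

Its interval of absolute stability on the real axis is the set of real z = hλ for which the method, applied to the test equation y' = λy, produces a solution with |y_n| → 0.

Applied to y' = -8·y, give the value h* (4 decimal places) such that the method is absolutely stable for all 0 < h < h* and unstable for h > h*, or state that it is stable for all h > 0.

(-2.0000,0); λ=-8 ⇒ h* = 0.2500.

Set f=λy, z=hλ:
  order 2, 2-stage ⇒ R(z)=1+z+z^2/2
  (e.g. R(-1.67)=0.72445, |R|=0.72445)

Solve |R(x)|<1 on ℝ⁻.
x=-1.67: |R|=0.7244
|R(-2.15)|=1.1612 |R(-1.78)|=0.8042 |R(-1.01)|=0.5000
Bisect:
  x_lo=-2.4825 |R|=1.5990  x_hi=-0.2792 |R|=0.7597
  mid=-1.38089 |R|=0.57254 →hi
  mid=-1.93172 |R|=0.93405 →hi
  mid=-2.20713 |R|=1.22858 →lo
  mid=-2.06942 |R|=1.07183 →lo
  mid=-2.00057 |R|=1.00057 →lo
  mid=-1.96614 |R|=0.96672 →hi
  mid=-1.98336 |R|=0.98349 →hi
  ...
  [-2.00003,-1.99990] ⇒ x*=-2.0000
So |R|<1 on (-2.0000, 0).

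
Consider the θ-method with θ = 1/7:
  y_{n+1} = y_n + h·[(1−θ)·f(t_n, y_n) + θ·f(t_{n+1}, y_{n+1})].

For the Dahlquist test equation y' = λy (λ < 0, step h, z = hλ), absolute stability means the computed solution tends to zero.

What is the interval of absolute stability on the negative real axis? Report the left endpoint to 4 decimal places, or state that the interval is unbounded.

(-2.8000, 0).

Set f=λy, z=hλ:
  y_{n+1} = y_n + z·[6/7·y_n + 1/7·y_{n+1}] ⇒ (1 − 1/7z)y_{n+1} = (1 + 6/7z)y_n
  R(z) = (1 + 6/7z)/(1 − 1/7z).

Find x<0 with |R(x)|<1.
x=-1.26: |R|=0.0678
R=−1: 1+6/7x = −1+1/7x ⇒ -5/7x=2 ⇒ x=2/(-5/7)=-2.8000
Confirm numerically:
  x=-2.697: |R|=0.94689 <1
  x=-2.007: |R|=0.55979 <1
  x=-1.956: |R|=0.52881 <1
  x=-1.715: |R|=0.37751 <1
  x=-3.370: |R|=1.27483 >1
  x=-3.088: |R|=1.14274 >1
  x=-3.030: |R|=1.11466 >1
So |R|<1 on (-2.8000, 0).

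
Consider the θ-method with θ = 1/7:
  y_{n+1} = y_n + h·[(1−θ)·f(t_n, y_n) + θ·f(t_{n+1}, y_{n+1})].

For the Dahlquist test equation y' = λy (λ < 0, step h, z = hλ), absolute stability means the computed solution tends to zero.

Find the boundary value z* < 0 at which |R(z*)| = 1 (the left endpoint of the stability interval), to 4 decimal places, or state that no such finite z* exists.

Test eqn y'=λy, z=hλ:
  y_{n+1} = y_n + z·[6/7·y_n + 1/7·y_{n+1}] ⇒ (1 − 1/7z)y_{n+1} = (1 + 6/7z)y_n
  Hence R(z) = (1 + 6/7z)/(1 − 1/7z).

Boundary: |R(x)|=1, x<0.
x=-1.52: |R|=0.2488
R=−1: 1+6/7x = −1+1/7x ⇒ -5/7x=2 ⇒ x=2/(-5/7)=-2.8000
Confirm numerically:
  x=-2.625: |R|=0.90909 <1
  x=-2.227: |R|=0.68950 <1
  x=-1.759: |R|=0.40575 <1
  x=-1.602: |R|=0.30365 <1
  x=-3.142: |R|=1.16861 >1
  x=-2.831: |R|=1.01577 >1
Interval (-2.8000, 0).

z* = -2.8000.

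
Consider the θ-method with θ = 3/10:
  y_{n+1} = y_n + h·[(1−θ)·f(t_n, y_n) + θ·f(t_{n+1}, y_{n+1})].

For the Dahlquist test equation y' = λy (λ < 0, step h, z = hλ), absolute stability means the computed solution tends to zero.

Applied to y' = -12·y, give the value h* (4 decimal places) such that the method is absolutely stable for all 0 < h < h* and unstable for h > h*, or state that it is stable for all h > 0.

Test eqn y'=λy, z=hλ:
  y_{n+1} = y_n + z·[7/10·y_n + 3/10·y_{n+1}] ⇒ (1 − 3/10z)y_{n+1} = (1 + 7/10z)y_n
  so R(z) = (1 + 7/10z)/(1 − 3/10z).

Find x<0 with |R(x)|<1.
x=-1.68: |R|=0.1170
R=−1: 1+7/10x = −1+3/10x ⇒ -2/5x=2 ⇒ x=2/(-2/5)=-5.0000
Confirm numerically:
  x=-4.765: |R|=0.96131 <1
  x=-4.596: |R|=0.93207 <1
  x=-2.527: |R|=0.43735 <1
  x=-5.103: |R|=1.01628 >1
  x=-5.045: |R|=1.00716 >1
So |R|<1 on (-5.0000, 0).

(-5.0000,0); λ=-12 ⇒ h* = (5)/12 = 0.4167.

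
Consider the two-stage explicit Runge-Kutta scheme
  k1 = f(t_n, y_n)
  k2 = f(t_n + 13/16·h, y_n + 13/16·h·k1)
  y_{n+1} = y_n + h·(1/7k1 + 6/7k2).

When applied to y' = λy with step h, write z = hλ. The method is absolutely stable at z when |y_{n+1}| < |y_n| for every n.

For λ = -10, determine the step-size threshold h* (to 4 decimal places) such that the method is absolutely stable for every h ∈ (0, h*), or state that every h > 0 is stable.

(-1.4359,0); λ=-10 ⇒ h* = (56/39)/10 = 0.1436.

Test eqn y'=λy, z=hλ:
  k1=λy_n ⇒ h·k1=z·y_n;  k2=λ(1+13/16z)y_n ⇒ h·k2=z(1+13/16z)y_n
  y_{n+1}/y_n = 1 + 1/7z + 6/7z(1+13/16z) = 1 + z + 39/56z²
  Hence R(z) = 1 + z + 39/56z².

Find x<0 with |R(x)|<1.
x=-0.34: |R|=0.7405
R=1: x+39/56x²=0 ⇒ x=−56/39=-1.4359; min R=1−1/(4·39/56)=0.6410>−1
Confirm numerically:
  x=-1.373: |R|=0.93986 <1
  x=-1.022: |R|=0.70541 <1
  x=-0.914: |R|=0.66779 <1
  x=-0.775: |R|=0.64329 <1
  x=-1.889: |R|=1.59608 >1
  x=-1.764: |R|=1.40307 >1
  x=-1.750: |R|=1.38281 >1
Stable set (-1.4359, 0).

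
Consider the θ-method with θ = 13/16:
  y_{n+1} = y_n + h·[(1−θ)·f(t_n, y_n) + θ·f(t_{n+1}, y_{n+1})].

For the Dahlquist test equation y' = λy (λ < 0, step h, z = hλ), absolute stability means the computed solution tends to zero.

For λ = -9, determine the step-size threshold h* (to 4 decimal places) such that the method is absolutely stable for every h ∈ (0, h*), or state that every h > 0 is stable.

interval (−∞, 0). Any h>0 works for λ=-9.

Set f=λy, z=hλ:
  y_{n+1} = y_n + z·[3/16·y_n + 13/16·y_{n+1}] ⇒ (1 − 13/16z)y_{n+1} = (1 + 3/16z)y_n
  so R(z) = (1 + 3/16z)/(1 − 13/16z).

Solve |R(x)|<1 on ℝ⁻.
x=-1.17: |R|=0.4002
x=-2: |R|=0.2381
x=-10: |R|=0.0959
x=-100: |R|=0.2158
θ=13/16≥1/2 ⇒ |1+3/16x|<|1−13/16x| ∀x<0 ⇒ stable on all of ℝ⁻.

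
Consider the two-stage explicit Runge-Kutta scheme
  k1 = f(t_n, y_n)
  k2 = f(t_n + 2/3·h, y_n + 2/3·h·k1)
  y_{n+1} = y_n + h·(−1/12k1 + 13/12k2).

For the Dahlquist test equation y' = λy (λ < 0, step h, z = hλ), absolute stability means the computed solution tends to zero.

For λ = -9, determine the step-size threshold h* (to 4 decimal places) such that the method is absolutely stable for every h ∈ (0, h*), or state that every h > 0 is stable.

Test eqn y'=λy, z=hλ:
  k1=λy_n ⇒ h·k1=z·y_n;  k2=λ(1+2/3z)y_n ⇒ h·k2=z(1+2/3z)y_n
  y_{n+1}/y_n = 1 − 1/12z + 13/12z(1+2/3z) = 1 + z + 13/18z²
  Hence R(z) = 1 + z + 13/18z².

Find x<0 with |R(x)|<1.
x=-0.65: |R|=0.6551
R=1: x+13/18x²=0 ⇒ x=−18/13=-1.3846; min R=1−1/(4·13/18)=0.6538>−1
Confirm numerically:
  x=-1.263: |R|=0.88907 <1
  x=-0.922: |R|=0.69195 <1
  x=-0.640: |R|=0.65582 <1
  x=-1.936: |R|=1.77096 >1
  x=-1.647: |R|=1.31211 >1
  x=-1.642: |R|=1.30523 >1
Interval (-1.3846, 0).

(-1.3846,0); λ=-9 ⇒ h* = (18/13)/9 = 0.1538.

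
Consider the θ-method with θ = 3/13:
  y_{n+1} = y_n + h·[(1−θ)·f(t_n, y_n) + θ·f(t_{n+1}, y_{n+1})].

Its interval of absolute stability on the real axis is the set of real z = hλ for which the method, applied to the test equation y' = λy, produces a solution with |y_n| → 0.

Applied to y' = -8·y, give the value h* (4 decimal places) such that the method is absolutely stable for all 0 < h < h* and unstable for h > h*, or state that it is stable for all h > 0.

(-3.7143,0); λ=-8 ⇒ h* = (26/7)/8 = 0.4643.

With y'=λy (z=hλ):
  y_{n+1} = y_n + z·[10/13·y_n + 3/13·y_{n+1}] ⇒ (1 − 3/13z)y_{n+1} = (1 + 10/13z)y_n
  ⇒ R(z) = (1 + 10/13z)/(1 − 3/13z).

Boundary: |R(x)|=1, x<0.
x=-0.93: |R|=0.2343
R=−1: 1+10/13x = −1+3/13x ⇒ -7/13x=2 ⇒ x=2/(-7/13)=-3.7143
Confirm numerically:
  x=-3.157: |R|=0.82640 <1
  x=-1.705: |R|=0.22357 <1
  x=-1.536: |R|=0.13403 <1
  x=-4.046: |R|=1.09237 >1
  x=-3.778: |R|=1.01833 >1
  x=-3.753: |R|=1.01117 >1
So |R|<1 on (-3.7143, 0).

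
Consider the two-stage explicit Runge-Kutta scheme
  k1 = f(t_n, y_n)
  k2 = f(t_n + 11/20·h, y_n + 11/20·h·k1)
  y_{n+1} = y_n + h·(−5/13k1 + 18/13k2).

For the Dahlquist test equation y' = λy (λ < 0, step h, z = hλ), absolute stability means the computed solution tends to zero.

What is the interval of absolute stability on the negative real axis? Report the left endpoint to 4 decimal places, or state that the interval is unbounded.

z∈(-1.3131,0).

Set f=λy, z=hλ:
  k1=λy_n ⇒ h·k1=z·y_n;  k2=λ(1+11/20z)y_n ⇒ h·k2=z(1+11/20z)y_n
  y_{n+1}/y_n = 1 − 5/13z + 18/13z(1+11/20z) = 1 + z + 99/130z²
  ⇒ R(z) = 1 + z + 99/130z².

Boundary: |R(x)|=1, x<0.
x=-0.93: |R|=0.7287
R=1: x+99/130x²=0 ⇒ x=−130/99=-1.3131; min R=1−1/(4·99/130)=0.6717>−1
Confirm numerically:
  x=-1.267: |R|=0.95549 <1
  x=-1.251: |R|=0.94081 <1
  x=-0.588: |R|=0.67530 <1
  x=-1.726: |R|=1.54268 >1
  x=-1.514: |R|=1.23160 >1
Interval (-1.3131, 0).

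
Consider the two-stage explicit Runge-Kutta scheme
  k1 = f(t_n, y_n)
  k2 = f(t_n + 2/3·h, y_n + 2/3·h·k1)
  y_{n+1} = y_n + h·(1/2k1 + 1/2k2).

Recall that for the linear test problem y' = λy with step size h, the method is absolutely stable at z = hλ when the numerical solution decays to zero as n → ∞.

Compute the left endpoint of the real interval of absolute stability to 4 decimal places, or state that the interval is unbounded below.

With y'=λy (z=hλ):
  k1=λy_n ⇒ h·k1=z·y_n;  k2=λ(1+2/3z)y_n ⇒ h·k2=z(1+2/3z)y_n
  y_{n+1}/y_n = 1 + 1/2z + 1/2z(1+2/3z) = 1 + z + 1/3z²
  so R(z) = 1 + z + 1/3z².

Need |R(x)|<1, x<0.
x=-1.54: |R|=0.2505
R=1: x+1/3x²=0 ⇒ x=−3=-3.0000; min R=1−1/(4·1/3)=0.2500>−1
Confirm numerically:
  x=-2.806: |R|=0.81855 <1
  x=-2.266: |R|=0.44559 <1
  x=-1.882: |R|=0.29864 <1
  x=-1.551: |R|=0.25087 <1
  x=-3.218: |R|=1.23384 >1
  x=-3.035: |R|=1.03541 >1
Interval (-3.0000, 0).

z* = -3.0000.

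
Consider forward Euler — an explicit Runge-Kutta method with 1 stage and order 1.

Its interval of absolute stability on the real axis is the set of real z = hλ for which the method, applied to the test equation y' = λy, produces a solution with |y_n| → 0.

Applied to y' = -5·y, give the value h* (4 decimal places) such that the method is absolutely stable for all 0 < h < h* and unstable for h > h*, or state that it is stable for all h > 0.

On y'=λy, z=hλ:
  order 1, 1-stage ⇒ R(z)=1+z
  (e.g. R(-0.42)=0.58000, |R|=0.58000)

Find x<0 with |R(x)|<1.
x=-0.42: |R|=0.5800
|R(-2.33)|=1.3300 |R(-1.72)|=0.7200 |R(-0.87)|=0.1300
Bisect:
  x_lo=-2.8362 |R|=1.8362  x_hi=-0.2193 |R|=0.7807
  mid=-1.52771 |R|=0.52771 →hi
  mid=-2.18194 |R|=1.18194 →lo
  mid=-1.85483 |R|=0.85483 →hi
  mid=-2.01838 |R|=1.01838 →lo
  mid=-1.93661 |R|=0.93661 →hi
  mid=-1.97749 |R|=0.97749 →hi
  mid=-1.99794 |R|=0.99794 →hi
  mid=-2.00816 |R|=1.00816 →lo
  mid=-2.00305 |R|=1.00305 →lo
  ...
  [-2.00002,-1.99986] ⇒ x*=-2.0000
Interval (-2.0000, 0).

(-2.0000,0); λ=-5 ⇒ h* = 0.4000.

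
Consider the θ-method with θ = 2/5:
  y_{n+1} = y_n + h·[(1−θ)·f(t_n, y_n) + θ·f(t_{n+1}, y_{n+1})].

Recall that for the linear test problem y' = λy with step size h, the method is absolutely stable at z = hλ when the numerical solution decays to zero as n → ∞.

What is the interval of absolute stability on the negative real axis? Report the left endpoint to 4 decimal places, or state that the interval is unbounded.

(-10.0000, 0).

Set f=λy, z=hλ:
  y_{n+1} = y_n + z·[3/5·y_n + 2/5·y_{n+1}] ⇒ (1 − 2/5z)y_{n+1} = (1 + 3/5z)y_n
  ⇒ R(z) = (1 + 3/5z)/(1 − 2/5z).

Solve |R(x)|<1 on ℝ⁻.
x=-1.15: |R|=0.2123
R=−1: 1+3/5x = −1+2/5x ⇒ -1/5x=2 ⇒ x=2/(-1/5)=-10.0000
Confirm numerically:
  x=-8.782: |R|=0.94602 <1
  x=-8.279: |R|=0.92017 <1
  x=-6.072: |R|=0.77088 <1
  x=-5.185: |R|=0.68673 <1
  x=-10.574: |R|=1.02195 >1
  x=-10.487: |R|=1.01875 >1
  x=-10.314: |R|=1.01225 >1
Interval (-10.0000, 0).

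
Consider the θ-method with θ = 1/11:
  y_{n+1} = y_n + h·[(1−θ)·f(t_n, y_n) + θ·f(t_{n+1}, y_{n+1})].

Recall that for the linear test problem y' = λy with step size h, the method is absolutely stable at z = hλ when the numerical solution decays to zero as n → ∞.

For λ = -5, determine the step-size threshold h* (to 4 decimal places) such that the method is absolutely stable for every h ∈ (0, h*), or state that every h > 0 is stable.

(-2.4444,0); λ=-5 ⇒ h* = (22/9)/5 = 0.4889.

On y'=λy, z=hλ:
  y_{n+1} = y_n + z·[10/11·y_n + 1/11·y_{n+1}] ⇒ (1 − 1/11z)y_{n+1} = (1 + 10/11z)y_n
  R(z) = (1 + 10/11z)/(1 − 1/11z).

Boundary: |R(x)|=1, x<0.
x=-1.35: |R|=0.2024
R=−1: 1+10/11x = −1+1/11x ⇒ -9/11x=2 ⇒ x=2/(-9/11)=-2.4444
Confirm numerically:
  x=-2.211: |R|=0.84097 <1
  x=-1.711: |R|=0.48069 <1
  x=-1.594: |R|=0.39225 <1
  x=-1.195: |R|=0.07790 <1
  x=-3.018: |R|=1.36824 >1
  x=-2.900: |R|=1.29496 >1
  x=-2.780: |R|=1.21916 >1
Interval (-2.4444, 0).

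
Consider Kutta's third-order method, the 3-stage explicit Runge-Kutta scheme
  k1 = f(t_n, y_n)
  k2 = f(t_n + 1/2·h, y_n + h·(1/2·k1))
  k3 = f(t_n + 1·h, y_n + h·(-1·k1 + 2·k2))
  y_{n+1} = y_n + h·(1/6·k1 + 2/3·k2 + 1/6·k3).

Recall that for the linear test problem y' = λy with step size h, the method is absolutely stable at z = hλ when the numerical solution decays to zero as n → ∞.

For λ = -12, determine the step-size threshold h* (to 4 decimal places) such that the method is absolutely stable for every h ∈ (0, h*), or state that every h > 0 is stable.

On y'=λy, z=hλ:
  order 3, 3-stage ⇒ R(z)=1+z+z^2/2+z^3/6
  (e.g. R(-1.52)=0.04990, |R|=0.04990)

Solve |R(x)|<1 on ℝ⁻.
x=-1.52: |R|=0.0499
|R(-2.55)|=1.0623 |R(-1)|=0.3333 |R(-0.74)|=0.4663
Bisect:
  x_lo=-3.0384 |R|=2.0975  x_hi=-0.3591 |R|=0.6977
  mid=-1.69876 |R|=0.07291 →hi
  mid=-2.36859 |R|=0.77820 →hi
  mid=-2.70350 |R|=1.34232 →lo
  mid=-2.53605 |R|=1.03872 →lo
  mid=-2.45232 |R|=0.90337 →hi
  mid=-2.49418 |R|=0.96974 →hi
  mid=-2.51511 |R|=1.00390 →lo
  mid=-2.50465 |R|=0.98673 →hi
  mid=-2.50988 |R|=0.99530 →hi
  ...
  [-2.51282,-2.51266] ⇒ x*=-2.5127
Interval (-2.5127, 0).

(-2.5127,0); λ=-12 ⇒ h* = 0.2094.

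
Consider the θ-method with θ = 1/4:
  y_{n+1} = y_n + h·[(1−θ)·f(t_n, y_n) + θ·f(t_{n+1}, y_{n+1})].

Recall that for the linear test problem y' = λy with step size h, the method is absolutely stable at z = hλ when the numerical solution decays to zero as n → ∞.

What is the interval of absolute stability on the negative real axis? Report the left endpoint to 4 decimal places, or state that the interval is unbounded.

On y'=λy, z=hλ:
  y_{n+1} = y_n + z·[3/4·y_n + 1/4·y_{n+1}] ⇒ (1 − 1/4z)y_{n+1} = (1 + 3/4z)y_n
  so R(z) = (1 + 3/4z)/(1 − 1/4z).

Need |R(x)|<1, x<0.
x=-1.47: |R|=0.0750
R=−1: 1+3/4x = −1+1/4x ⇒ -1/2x=2 ⇒ x=2/(-1/2)=-4.0000
Confirm numerically:
  x=-3.579: |R|=0.88890 <1
  x=-2.923: |R|=0.68886 <1
  x=-2.725: |R|=0.62082 <1
  x=-4.567: |R|=1.13237 >1
  x=-4.225: |R|=1.05471 >1
Interval (-4.0000, 0).

z∈(-4.0000,0).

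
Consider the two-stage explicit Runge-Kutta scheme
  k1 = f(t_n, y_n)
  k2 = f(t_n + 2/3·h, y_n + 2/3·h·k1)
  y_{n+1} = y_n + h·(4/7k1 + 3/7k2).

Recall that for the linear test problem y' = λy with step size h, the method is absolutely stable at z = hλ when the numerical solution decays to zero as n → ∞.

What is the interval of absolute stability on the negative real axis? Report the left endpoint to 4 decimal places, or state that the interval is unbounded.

On y'=λy, z=hλ:
  k1=λy_n ⇒ h·k1=z·y_n;  k2=λ(1+2/3z)y_n ⇒ h·k2=z(1+2/3z)y_n
  y_{n+1}/y_n = 1 + 4/7z + 3/7z(1+2/3z) = 1 + z + 2/7z²
  so R(z) = 1 + z + 2/7z².

Boundary: |R(x)|=1, x<0.
x=-1.33: |R|=0.1754
R=1: x+2/7x²=0 ⇒ x=−7/2=-3.5000; min R=1−1/(4·2/7)=0.1250>−1
Confirm numerically:
  x=-2.332: |R|=0.22178 <1
  x=-1.834: |R|=0.12702 <1
  x=-1.774: |R|=0.12516 <1
  x=-1.435: |R|=0.15335 <1
  x=-3.982: |R|=1.54838 >1
  x=-3.881: |R|=1.42247 >1
  x=-3.639: |R|=1.14452 >1
So |R|<1 on (-3.5000, 0).

z∈(-3.5000,0).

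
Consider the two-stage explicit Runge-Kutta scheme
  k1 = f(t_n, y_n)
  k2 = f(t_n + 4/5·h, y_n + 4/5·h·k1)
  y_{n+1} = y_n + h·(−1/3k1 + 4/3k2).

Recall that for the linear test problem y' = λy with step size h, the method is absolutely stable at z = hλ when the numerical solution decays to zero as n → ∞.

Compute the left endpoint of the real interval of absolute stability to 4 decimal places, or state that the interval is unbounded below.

left endpoint -0.9375.

With y'=λy (z=hλ):
  k1=λy_n ⇒ h·k1=z·y_n;  k2=λ(1+4/5z)y_n ⇒ h·k2=z(1+4/5z)y_n
  y_{n+1}/y_n = 1 − 1/3z + 4/3z(1+4/5z) = 1 + z + 16/15z²
  Hence R(z) = 1 + z + 16/15z².

Need |R(x)|<1, x<0.
x=-0.48: |R|=0.7658
R=1: x+16/15x²=0 ⇒ x=−15/16=-0.9375; min R=1−1/(4·16/15)=0.7656>−1
Confirm numerically:
  x=-0.884: |R|=0.94955 <1
  x=-0.593: |R|=0.78209 <1
  x=-0.462: |R|=0.76567 <1
  x=-0.420: |R|=0.76816 <1
  x=-1.359: |R|=1.61101 >1
  x=-1.328: |R|=1.55316 >1
  x=-1.164: |R|=1.28122 >1
Stable set (-0.9375, 0).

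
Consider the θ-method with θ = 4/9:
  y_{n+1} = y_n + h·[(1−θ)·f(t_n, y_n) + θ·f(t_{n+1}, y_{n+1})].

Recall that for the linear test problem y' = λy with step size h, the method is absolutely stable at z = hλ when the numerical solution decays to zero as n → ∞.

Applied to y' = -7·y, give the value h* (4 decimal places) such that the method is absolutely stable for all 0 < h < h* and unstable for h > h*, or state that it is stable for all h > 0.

(-18.0000,0); λ=-7 ⇒ h* = (18)/7 = 2.5714.

On y'=λy, z=hλ:
  y_{n+1} = y_n + z·[5/9·y_n + 4/9·y_{n+1}] ⇒ (1 − 4/9z)y_{n+1} = (1 + 5/9z)y_n
  Hence R(z) = (1 + 5/9z)/(1 − 4/9z).

Need |R(x)|<1, x<0.
x=-1.28: |R|=0.1841
R=−1: 1+5/9x = −1+4/9x ⇒ -1/9x=2 ⇒ x=2/(-1/9)=-18.0000
Confirm numerically:
  x=-16.235: |R|=0.97613 <1
  x=-11.462: |R|=0.88080 <1
  x=-10.635: |R|=0.85710 <1
  x=-10.435: |R|=0.85091 <1
  x=-18.473: |R|=1.00571 >1
  x=-18.377: |R|=1.00457 >1
So |R|<1 on (-18.0000, 0).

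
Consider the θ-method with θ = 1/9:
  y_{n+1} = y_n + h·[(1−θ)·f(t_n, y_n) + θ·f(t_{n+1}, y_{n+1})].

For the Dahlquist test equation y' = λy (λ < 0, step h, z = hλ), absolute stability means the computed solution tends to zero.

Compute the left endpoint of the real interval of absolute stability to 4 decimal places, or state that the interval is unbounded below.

left endpoint -2.5714.

On y'=λy, z=hλ:
  y_{n+1} = y_n + z·[8/9·y_n + 1/9·y_{n+1}] ⇒ (1 − 1/9z)y_{n+1} = (1 + 8/9z)y_n
  ⇒ R(z) = (1 + 8/9z)/(1 − 1/9z).

Boundary: |R(x)|=1, x<0.
x=-1.04: |R|=0.0677
R=−1: 1+8/9x = −1+1/9x ⇒ -7/9x=2 ⇒ x=2/(-7/9)=-2.5714
Confirm numerically:
  x=-2.426: |R|=0.91090 <1
  x=-2.300: |R|=0.83186 <1
  x=-1.340: |R|=0.16634 <1
  x=-3.073: |R|=1.29081 >1
  x=-2.694: |R|=1.07337 >1
So |R|<1 on (-2.5714, 0).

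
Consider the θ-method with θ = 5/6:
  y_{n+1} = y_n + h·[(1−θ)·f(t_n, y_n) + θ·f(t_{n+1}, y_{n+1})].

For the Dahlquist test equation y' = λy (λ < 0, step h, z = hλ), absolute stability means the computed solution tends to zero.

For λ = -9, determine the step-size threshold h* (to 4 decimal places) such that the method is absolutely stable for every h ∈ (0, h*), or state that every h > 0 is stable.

unbounded; (−∞, 0). Any h>0 works for λ=-9.

With y'=λy (z=hλ):
  y_{n+1} = y_n + z·[1/6·y_n + 5/6·y_{n+1}] ⇒ (1 − 5/6z)y_{n+1} = (1 + 1/6z)y_n
  Hence R(z) = (1 + 1/6z)/(1 − 5/6z).

Find x<0 with |R(x)|<1.
x=-1.04: |R|=0.4429
x=-2: |R|=0.2500
x=-10: |R|=0.0714
x=-100: |R|=0.1858
θ=5/6≥1/2 ⇒ |1+1/6x|<|1−5/6x| ∀x<0 ⇒ unbounded interval.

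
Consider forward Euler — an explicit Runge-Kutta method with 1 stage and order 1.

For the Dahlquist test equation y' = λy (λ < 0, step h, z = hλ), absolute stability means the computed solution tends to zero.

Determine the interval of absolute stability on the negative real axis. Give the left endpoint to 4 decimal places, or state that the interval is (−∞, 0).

z∈(-2.0000,0).

Set f=λy, z=hλ:
  order 1, 1-stage ⇒ R(z)=1+z
  (e.g. R(-0.77)=0.23000, |R|=0.23000)

Need |R(x)|<1, x<0.
x=-0.77: |R|=0.2300
|R(-2.35)|=1.3500 |R(-2.05)|=1.0500 |R(-0.76)|=0.2400
Bisect:
  x_lo=-2.3142 |R|=1.3142  x_hi=-0.2374 |R|=0.7626
  mid=-1.27577 |R|=0.27577 →hi
  mid=-1.79497 |R|=0.79497 →hi
  mid=-2.05457 |R|=1.05457 →lo
  mid=-1.92477 |R|=0.92477 →hi
  mid=-1.98967 |R|=0.98967 →hi
  mid=-2.02212 |R|=1.02212 →lo
  mid=-2.00589 |R|=1.00589 →lo
  mid=-1.99778 |R|=0.99778 →hi
  mid=-2.00183 |R|=1.00183 →lo
  mid=-1.99981 |R|=0.99981 →hi
  ...
  [-2.00006,-1.99993] ⇒ x*=-2.0000
Stable set (-2.0000, 0).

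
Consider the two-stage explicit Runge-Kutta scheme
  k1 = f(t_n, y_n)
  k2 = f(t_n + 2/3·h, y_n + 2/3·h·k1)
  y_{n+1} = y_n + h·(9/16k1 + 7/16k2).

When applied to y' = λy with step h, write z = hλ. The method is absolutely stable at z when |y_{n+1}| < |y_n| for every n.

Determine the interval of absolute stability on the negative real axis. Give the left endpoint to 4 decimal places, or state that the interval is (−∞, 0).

With y'=λy (z=hλ):
  k1=λy_n ⇒ h·k1=z·y_n;  k2=λ(1+2/3z)y_n ⇒ h·k2=z(1+2/3z)y_n
  y_{n+1}/y_n = 1 + 9/16z + 7/16z(1+2/3z) = 1 + z + 7/24z²
  Hence R(z) = 1 + z + 7/24z².

Boundary: |R(x)|=1, x<0.
x=-0.54: |R|=0.5451
R=1: x+7/24x²=0 ⇒ x=−24/7=-3.4286; min R=1−1/(4·7/24)=0.1429>−1
Confirm numerically:
  x=-3.081: |R|=0.68766 <1
  x=-2.777: |R|=0.47225 <1
  x=-1.734: |R|=0.14297 <1
  x=-1.672: |R|=0.14338 <1
  x=-3.953: |R|=1.60464 >1
  x=-3.700: |R|=1.29292 >1
So |R|<1 on (-3.4286, 0).

z∈(-3.4286,0).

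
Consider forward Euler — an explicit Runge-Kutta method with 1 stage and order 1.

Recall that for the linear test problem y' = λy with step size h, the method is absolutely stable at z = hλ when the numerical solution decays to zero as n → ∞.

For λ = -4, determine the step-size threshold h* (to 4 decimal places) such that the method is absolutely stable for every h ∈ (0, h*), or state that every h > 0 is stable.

Test eqn y'=λy, z=hλ:
  order 1, 1-stage ⇒ R(z)=1+z
  (e.g. R(-0.51)=0.49000, |R|=0.49000)

Solve |R(x)|<1 on ℝ⁻.
x=-0.51: |R|=0.4900
|R(-2.06)|=1.0600 |R(-1.68)|=0.6800 |R(-0.76)|=0.2400
Bisect:
  x_lo=-2.4118 |R|=1.4118  x_hi=-0.3593 |R|=0.6407
  mid=-1.38557 |R|=0.38557 →hi
  mid=-1.89870 |R|=0.89870 →hi
  mid=-2.15526 |R|=1.15526 →lo
  mid=-2.02698 |R|=1.02698 →lo
  mid=-1.96284 |R|=0.96284 →hi
  mid=-1.99491 |R|=0.99491 →hi
  mid=-2.01095 |R|=1.01095 →lo
  mid=-2.00293 |R|=1.00293 →lo
  mid=-1.99892 |R|=0.99892 →hi
  mid=-2.00092 |R|=1.00092 →lo
  ...
  [-2.00005,-1.99992] ⇒ x*=-2.0000
Stable set (-2.0000, 0).

(-2.0000,0); λ=-4 ⇒ h* = 0.5000.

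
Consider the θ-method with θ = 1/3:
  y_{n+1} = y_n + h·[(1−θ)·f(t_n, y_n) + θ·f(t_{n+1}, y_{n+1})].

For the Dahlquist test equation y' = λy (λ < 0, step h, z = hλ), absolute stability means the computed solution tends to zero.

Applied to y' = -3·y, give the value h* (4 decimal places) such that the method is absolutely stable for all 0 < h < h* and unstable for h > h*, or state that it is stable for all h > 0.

Set f=λy, z=hλ:
  y_{n+1} = y_n + z·[2/3·y_n + 1/3·y_{n+1}] ⇒ (1 − 1/3z)y_{n+1} = (1 + 2/3z)y_n
  so R(z) = (1 + 2/3z)/(1 − 1/3z).

Need |R(x)|<1, x<0.
x=-0.42: |R|=0.6316
R=−1: 1+2/3x = −1+1/3x ⇒ -1/3x=2 ⇒ x=2/(-1/3)=-6.0000
Confirm numerically:
  x=-4.432: |R|=0.78902 <1
  x=-4.376: |R|=0.77983 <1
  x=-4.042: |R|=0.72195 <1
  x=-3.625: |R|=0.64151 <1
  x=-6.591: |R|=1.06162 >1
  x=-6.530: |R|=1.05561 >1
  x=-6.217: |R|=1.02354 >1
So |R|<1 on (-6.0000, 0).

(-6.0000,0); λ=-3 ⇒ h* = (6)/3 = 2.0000.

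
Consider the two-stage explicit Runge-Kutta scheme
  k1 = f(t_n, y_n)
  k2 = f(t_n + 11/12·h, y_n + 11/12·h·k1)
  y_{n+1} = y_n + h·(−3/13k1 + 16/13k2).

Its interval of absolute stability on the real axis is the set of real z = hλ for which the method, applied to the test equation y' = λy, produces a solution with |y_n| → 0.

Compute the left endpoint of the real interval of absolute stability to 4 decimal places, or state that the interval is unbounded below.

left endpoint -0.8864.

With y'=λy (z=hλ):
  k1=λy_n ⇒ h·k1=z·y_n;  k2=λ(1+11/12z)y_n ⇒ h·k2=z(1+11/12z)y_n
  y_{n+1}/y_n = 1 − 3/13z + 16/13z(1+11/12z) = 1 + z + 44/39z²
  ⇒ R(z) = 1 + z + 44/39z².

Boundary: |R(x)|=1, x<0.
x=-0.6: |R|=0.8062
R=1: x+44/39x²=0 ⇒ x=−39/44=-0.8864; min R=1−1/(4·44/39)=0.7784>−1
Confirm numerically:
  x=-0.842: |R|=0.95786 <1
  x=-0.490: |R|=0.78088 <1
  x=-0.458: |R|=0.77866 <1
  x=-0.360: |R|=0.78622 <1
  x=-1.033: |R|=1.17090 >1
  x=-1.007: |R|=1.13706 >1
So |R|<1 on (-0.8864, 0).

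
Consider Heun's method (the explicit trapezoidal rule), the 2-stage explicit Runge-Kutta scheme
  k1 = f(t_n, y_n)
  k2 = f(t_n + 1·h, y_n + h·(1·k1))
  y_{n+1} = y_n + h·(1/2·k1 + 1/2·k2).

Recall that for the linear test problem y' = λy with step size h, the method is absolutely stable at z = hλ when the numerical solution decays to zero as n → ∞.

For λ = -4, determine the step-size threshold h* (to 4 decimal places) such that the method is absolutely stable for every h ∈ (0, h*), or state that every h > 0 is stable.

(-2.0000,0); λ=-4 ⇒ h* = 0.5000.

With y'=λy (z=hλ):
  order 2, 2-stage ⇒ R(z)=1+z+z^2/2
  (e.g. R(-1.06)=0.50180, |R|=0.50180)

Solve |R(x)|<1 on ℝ⁻.
x=-1.06: |R|=0.5018
|R(-1.51)|=0.6300 |R(-1.39)|=0.5760 |R(-0.6)|=0.5800
Bisect:
  x_lo=-2.5301 |R|=1.6706  x_hi=-0.1339 |R|=0.8750
  mid=-1.33200 |R|=0.55511 →hi
  mid=-1.93105 |R|=0.93342 →hi
  mid=-2.23057 |R|=1.25715 →lo
  mid=-2.08081 |R|=1.08407 →lo
  mid=-2.00593 |R|=1.00594 →lo
  mid=-1.96849 |R|=0.96898 →hi
  mid=-1.98721 |R|=0.98729 →hi
  mid=-1.99657 |R|=0.99657 →hi
  ...
  [-2.00008,-1.99993] ⇒ x*=-2.0000
Interval (-2.0000, 0).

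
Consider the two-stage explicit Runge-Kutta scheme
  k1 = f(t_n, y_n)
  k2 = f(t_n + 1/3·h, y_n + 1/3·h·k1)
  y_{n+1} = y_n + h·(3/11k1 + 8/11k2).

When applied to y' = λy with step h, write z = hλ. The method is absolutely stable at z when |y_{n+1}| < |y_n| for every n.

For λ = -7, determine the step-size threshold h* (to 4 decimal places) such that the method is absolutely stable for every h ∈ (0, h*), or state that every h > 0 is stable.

(-4.1250,0); λ=-7 ⇒ h* = (33/8)/7 = 0.5893.

Test eqn y'=λy, z=hλ:
  k1=λy_n ⇒ h·k1=z·y_n;  k2=λ(1+1/3z)y_n ⇒ h·k2=z(1+1/3z)y_n
  y_{n+1}/y_n = 1 + 3/11z + 8/11z(1+1/3z) = 1 + z + 8/33z²
  R(z) = 1 + z + 8/33z².

Solve |R(x)|<1 on ℝ⁻.
x=-0.64: |R|=0.4593
R=1: x+8/33x²=0 ⇒ x=−33/8=-4.1250; min R=1−1/(4·8/33)=-0.0312>−1
Confirm numerically:
  x=-3.921: |R|=0.80609 <1
  x=-3.769: |R|=0.67472 <1
  x=-3.759: |R|=0.66647 <1
  x=-2.554: |R|=0.02731 <1
  x=-4.608: |R|=1.53955 >1
  x=-4.420: |R|=1.31610 >1
  x=-4.154: |R|=1.02920 >1
Stable set (-4.1250, 0).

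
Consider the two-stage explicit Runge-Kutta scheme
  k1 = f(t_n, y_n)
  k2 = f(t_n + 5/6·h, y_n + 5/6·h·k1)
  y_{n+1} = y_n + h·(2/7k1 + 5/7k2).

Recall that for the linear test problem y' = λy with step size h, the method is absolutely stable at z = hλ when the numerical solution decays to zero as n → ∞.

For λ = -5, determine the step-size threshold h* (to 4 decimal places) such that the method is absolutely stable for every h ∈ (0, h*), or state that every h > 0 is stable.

(-1.6800,0); λ=-5 ⇒ h* = (42/25)/5 = 0.3360.

On y'=λy, z=hλ:
  k1=λy_n ⇒ h·k1=z·y_n;  k2=λ(1+5/6z)y_n ⇒ h·k2=z(1+5/6z)y_n
  y_{n+1}/y_n = 1 + 2/7z + 5/7z(1+5/6z) = 1 + z + 25/42z²
  Hence R(z) = 1 + z + 25/42z².

Need |R(x)|<1, x<0.
x=-1.68: |R|=1.0000
R=1: x+25/42x²=0 ⇒ x=−42/25=-1.6800; min R=1−1/(4·25/42)=0.5800>−1
Confirm numerically:
  x=-1.628: |R|=0.94961 <1
  x=-1.056: |R|=0.60777 <1
  x=-0.987: |R|=0.59286 <1
  x=-2.278: |R|=1.81086 >1
  x=-2.075: |R|=1.48787 >1
So |R|<1 on (-1.6800, 0).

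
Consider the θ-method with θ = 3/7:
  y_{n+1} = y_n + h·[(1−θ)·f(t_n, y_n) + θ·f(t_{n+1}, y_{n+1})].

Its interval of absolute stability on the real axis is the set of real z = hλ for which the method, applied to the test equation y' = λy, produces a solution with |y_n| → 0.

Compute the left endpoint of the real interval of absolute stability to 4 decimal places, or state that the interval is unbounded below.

z* = -14.0000.

With y'=λy (z=hλ):
  y_{n+1} = y_n + z·[4/7·y_n + 3/7·y_{n+1}] ⇒ (1 − 3/7z)y_{n+1} = (1 + 4/7z)y_n
  so R(z) = (1 + 4/7z)/(1 − 3/7z).

Need |R(x)|<1, x<0.
x=-1.68: |R|=0.0233
R=−1: 1+4/7x = −1+3/7x ⇒ -1/7x=2 ⇒ x=2/(-1/7)=-14.0000
Confirm numerically:
  x=-12.394: |R|=0.96365 <1
  x=-10.859: |R|=0.92064 <1
  x=-6.161: |R|=0.69238 <1
  x=-14.276: |R|=1.00554 >1
  x=-14.167: |R|=1.00337 >1
So |R|<1 on (-14.0000, 0).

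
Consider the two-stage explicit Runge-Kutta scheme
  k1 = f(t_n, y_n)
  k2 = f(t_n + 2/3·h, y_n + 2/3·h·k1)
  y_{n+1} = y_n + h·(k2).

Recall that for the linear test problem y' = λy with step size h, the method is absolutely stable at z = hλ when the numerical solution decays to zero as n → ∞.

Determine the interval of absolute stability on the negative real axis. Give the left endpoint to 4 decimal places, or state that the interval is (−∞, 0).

(-1.5000, 0).

With y'=λy (z=hλ):
  k1=λy_n ⇒ h·k1=z·y_n;  k2=λ(1+2/3z)y_n ⇒ h·k2=z(1+2/3z)y_n
  y_{n+1}/y_n = 1 + z(1+2/3z) = 1 + z + 2/3z²
  ⇒ R(z) = 1 + z + 2/3z².

Boundary: |R(x)|=1, x<0.
x=-0.72: |R|=0.6256
R=1: x+2/3x²=0 ⇒ x=−3/2=-1.5000; min R=1−1/(4·2/3)=0.6250>−1
Confirm numerically:
  x=-1.041: |R|=0.68145 <1
  x=-0.695: |R|=0.62702 <1
  x=-0.682: |R|=0.62808 <1
  x=-1.921: |R|=1.53916 >1
  x=-1.888: |R|=1.48836 >1
  x=-1.854: |R|=1.43754 >1
Stable set (-1.5000, 0).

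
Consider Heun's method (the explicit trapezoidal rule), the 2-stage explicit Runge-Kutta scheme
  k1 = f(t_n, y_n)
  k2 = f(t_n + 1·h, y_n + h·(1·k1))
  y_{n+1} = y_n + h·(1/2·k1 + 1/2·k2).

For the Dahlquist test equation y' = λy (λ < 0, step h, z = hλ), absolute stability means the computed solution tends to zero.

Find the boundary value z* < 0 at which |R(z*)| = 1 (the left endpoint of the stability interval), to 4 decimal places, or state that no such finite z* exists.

z* = -2.0000.

Test eqn y'=λy, z=hλ:
  order 2, 2-stage ⇒ R(z)=1+z+z^2/2
  (e.g. R(-0.36)=0.70480, |R|=0.70480)

Find x<0 with |R(x)|<1.
x=-0.36: |R|=0.7048
|R(-2.36)|=1.4248 |R(-1.58)|=0.6682 |R(-0.62)|=0.5722
Bisect:
  x_lo=-2.6129 |R|=1.8008  x_hi=-0.3775 |R|=0.6938
  mid=-1.49520 |R|=0.62261 →hi
  mid=-2.05406 |R|=1.05552 →lo
  mid=-1.77463 |R|=0.80003 →hi
  mid=-1.91435 |R|=0.91802 →hi
  mid=-1.98420 |R|=0.98433 →hi
  mid=-2.01913 |R|=1.01932 →lo
  mid=-2.00167 |R|=1.00167 →lo
  mid=-1.99294 |R|=0.99296 →hi
  ...
  [-2.00003,-1.99989] ⇒ x*=-2.0000
So |R|<1 on (-2.0000, 0).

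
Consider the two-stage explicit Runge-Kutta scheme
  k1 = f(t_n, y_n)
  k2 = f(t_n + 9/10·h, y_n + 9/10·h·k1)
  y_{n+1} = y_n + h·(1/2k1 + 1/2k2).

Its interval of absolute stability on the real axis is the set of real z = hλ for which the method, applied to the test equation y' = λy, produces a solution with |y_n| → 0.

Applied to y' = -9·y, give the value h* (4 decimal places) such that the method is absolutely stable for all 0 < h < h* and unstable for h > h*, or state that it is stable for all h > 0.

On y'=λy, z=hλ:
  k1=λy_n ⇒ h·k1=z·y_n;  k2=λ(1+9/10z)y_n ⇒ h·k2=z(1+9/10z)y_n
  y_{n+1}/y_n = 1 + 1/2z + 1/2z(1+9/10z) = 1 + z + 9/20z²
  R(z) = 1 + z + 9/20z².

Boundary: |R(x)|=1, x<0.
x=-1.42: |R|=0.4874
R=1: x+9/20x²=0 ⇒ x=−20/9=-2.2222; min R=1−1/(4·9/20)=0.4444>−1
Confirm numerically:
  x=-2.167: |R|=0.94615 <1
  x=-2.024: |R|=0.81946 <1
  x=-1.780: |R|=0.64578 <1
  x=-1.049: |R|=0.44618 <1
  x=-2.748: |R|=1.65018 >1
  x=-2.472: |R|=1.27785 >1
Interval (-2.2222, 0).

(-2.2222,0); λ=-9 ⇒ h* = (20/9)/9 = 0.2469.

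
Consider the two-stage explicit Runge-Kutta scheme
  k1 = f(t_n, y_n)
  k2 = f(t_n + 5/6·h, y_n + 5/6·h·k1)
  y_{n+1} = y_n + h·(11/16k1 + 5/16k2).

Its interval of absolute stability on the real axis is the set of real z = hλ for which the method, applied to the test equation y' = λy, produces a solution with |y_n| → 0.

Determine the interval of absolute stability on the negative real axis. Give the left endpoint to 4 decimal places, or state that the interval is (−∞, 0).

(-3.8400, 0).

With y'=λy (z=hλ):
  k1=λy_n ⇒ h·k1=z·y_n;  k2=λ(1+5/6z)y_n ⇒ h·k2=z(1+5/6z)y_n
  y_{n+1}/y_n = 1 + 11/16z + 5/16z(1+5/6z) = 1 + z + 25/96z²
  ⇒ R(z) = 1 + z + 25/96z².

Solve |R(x)|<1 on ℝ⁻.
x=-1.19: |R|=0.1788
R=1: x+25/96x²=0 ⇒ x=−96/25=-3.8400; min R=1−1/(4·25/96)=0.0400>−1
Confirm numerically:
  x=-3.650: |R|=0.81940 <1
  x=-2.247: |R|=0.06785 <1
  x=-1.898: |R|=0.04013 <1
  x=-1.569: |R|=0.07208 <1
  x=-4.326: |R|=1.54751 >1
  x=-4.152: |R|=1.33735 >1
  x=-3.927: |R|=1.08897 >1
Stable set (-3.8400, 0).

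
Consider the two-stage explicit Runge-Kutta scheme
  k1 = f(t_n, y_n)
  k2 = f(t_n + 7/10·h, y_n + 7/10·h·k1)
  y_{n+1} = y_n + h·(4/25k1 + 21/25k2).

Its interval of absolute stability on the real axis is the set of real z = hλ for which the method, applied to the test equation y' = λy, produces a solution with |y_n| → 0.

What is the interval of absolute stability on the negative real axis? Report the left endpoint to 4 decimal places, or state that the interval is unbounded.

z∈(-1.7007,0).

Test eqn y'=λy, z=hλ:
  k1=λy_n ⇒ h·k1=z·y_n;  k2=λ(1+7/10z)y_n ⇒ h·k2=z(1+7/10z)y_n
  y_{n+1}/y_n = 1 + 4/25z + 21/25z(1+7/10z) = 1 + z + 147/250z²
  R(z) = 1 + z + 147/250z².

Boundary: |R(x)|=1, x<0.
x=-1: |R|=0.5880
R=1: x+147/250x²=0 ⇒ x=−250/147=-1.7007; min R=1−1/(4·147/250)=0.5748>−1
Confirm numerically:
  x=-1.597: |R|=0.90264 <1
  x=-1.526: |R|=0.84326 <1
  x=-1.086: |R|=0.60748 <1
  x=-1.021: |R|=0.59196 <1
  x=-2.287: |R|=1.78846 >1
  x=-1.895: |R|=1.21652 >1
Stable set (-1.7007, 0).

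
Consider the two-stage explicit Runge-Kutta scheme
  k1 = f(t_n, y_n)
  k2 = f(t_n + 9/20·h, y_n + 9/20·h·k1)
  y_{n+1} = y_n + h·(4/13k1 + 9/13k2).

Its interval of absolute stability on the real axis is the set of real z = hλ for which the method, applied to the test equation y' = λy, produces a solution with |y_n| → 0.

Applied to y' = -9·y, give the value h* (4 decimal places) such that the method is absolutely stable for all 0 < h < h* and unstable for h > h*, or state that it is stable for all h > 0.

On y'=λy, z=hλ:
  k1=λy_n ⇒ h·k1=z·y_n;  k2=λ(1+9/20z)y_n ⇒ h·k2=z(1+9/20z)y_n
  y_{n+1}/y_n = 1 + 4/13z + 9/13z(1+9/20z) = 1 + z + 81/260z²
  ⇒ R(z) = 1 + z + 81/260z².

Find x<0 with |R(x)|<1.
x=-1.12: |R|=0.2708
R=1: x+81/260x²=0 ⇒ x=−260/81=-3.2099; min R=1−1/(4·81/260)=0.1975>−1
Confirm numerically:
  x=-2.641: |R|=0.53194 <1
  x=-2.206: |R|=0.31008 <1
  x=-2.067: |R|=0.26404 <1
  x=-1.869: |R|=0.21925 <1
  x=-3.634: |R|=1.48016 >1
  x=-3.599: |R|=1.43630 >1
  x=-3.279: |R|=1.07061 >1
Interval (-3.2099, 0).

(-3.2099,0); λ=-9 ⇒ h* = (260/81)/9 = 0.3567.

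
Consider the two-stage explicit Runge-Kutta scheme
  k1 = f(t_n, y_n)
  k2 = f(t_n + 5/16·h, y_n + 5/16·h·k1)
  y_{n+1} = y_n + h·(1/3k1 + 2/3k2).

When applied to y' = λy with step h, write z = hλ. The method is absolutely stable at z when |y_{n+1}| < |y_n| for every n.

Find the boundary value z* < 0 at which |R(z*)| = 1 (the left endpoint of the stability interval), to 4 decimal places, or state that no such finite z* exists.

z* = -4.8000.

On y'=λy, z=hλ:
  k1=λy_n ⇒ h·k1=z·y_n;  k2=λ(1+5/16z)y_n ⇒ h·k2=z(1+5/16z)y_n
  y_{n+1}/y_n = 1 + 1/3z + 2/3z(1+5/16z) = 1 + z + 5/24z²
  R(z) = 1 + z + 5/24z².

Boundary: |R(x)|=1, x<0.
x=-1.5: |R|=0.0312
R=1: x+5/24x²=0 ⇒ x=−24/5=-4.8000; min R=1−1/(4·5/24)=-0.2000>−1
Confirm numerically:
  x=-3.998: |R|=0.33200 <1
  x=-2.287: |R|=0.19734 <1
  x=-2.221: |R|=0.19332 <1
  x=-5.208: |R|=1.44268 >1
  x=-4.822: |R|=1.02210 >1
Interval (-4.8000, 0).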